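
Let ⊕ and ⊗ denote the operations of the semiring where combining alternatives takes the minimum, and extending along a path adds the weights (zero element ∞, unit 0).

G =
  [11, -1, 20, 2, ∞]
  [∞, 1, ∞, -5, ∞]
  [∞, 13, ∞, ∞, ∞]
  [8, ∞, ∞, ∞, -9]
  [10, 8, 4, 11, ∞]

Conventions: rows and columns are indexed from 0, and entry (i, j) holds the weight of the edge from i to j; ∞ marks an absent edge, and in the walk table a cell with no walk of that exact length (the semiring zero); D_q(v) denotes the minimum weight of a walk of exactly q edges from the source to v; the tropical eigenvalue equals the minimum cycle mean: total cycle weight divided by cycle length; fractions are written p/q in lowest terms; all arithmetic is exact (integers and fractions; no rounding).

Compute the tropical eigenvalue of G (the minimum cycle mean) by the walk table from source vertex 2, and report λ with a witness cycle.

q=0: [∞, ∞, 0, ∞, ∞]
q=1: [∞, 13, ∞, ∞, ∞]
q=2: [∞, 14, ∞, 8, ∞]
q=3: [16, 15, ∞, 9, -1]
q=4: [9, 7, 3, 10, 0]
q=5: [10, 8, 4, 2, 1]
Optimal cycle mean attained by: cycle 1->3->4->1, total (-5) + (-9) + 8, length 3.
Answer: λ = -2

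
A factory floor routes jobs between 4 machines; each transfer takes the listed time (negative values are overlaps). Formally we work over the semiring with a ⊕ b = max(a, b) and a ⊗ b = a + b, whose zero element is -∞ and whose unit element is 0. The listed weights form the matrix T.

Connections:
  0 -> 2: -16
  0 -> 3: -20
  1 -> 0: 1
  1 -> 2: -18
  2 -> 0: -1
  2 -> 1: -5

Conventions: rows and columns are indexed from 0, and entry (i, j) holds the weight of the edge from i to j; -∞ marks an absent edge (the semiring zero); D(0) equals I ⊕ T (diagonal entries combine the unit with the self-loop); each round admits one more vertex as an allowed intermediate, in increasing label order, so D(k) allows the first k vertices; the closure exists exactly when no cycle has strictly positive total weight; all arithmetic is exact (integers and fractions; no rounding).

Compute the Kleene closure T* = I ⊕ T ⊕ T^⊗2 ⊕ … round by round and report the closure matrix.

D(0):
  [0, -∞, -16, -20]
  [1, 0, -18, -∞]
  [-1, -5, 0, -∞]
  [-∞, -∞, -∞, 0]
D(1):
  [0, -∞, -16, -20]
  [1, 0, -15, -19]
  [-1, -5, 0, -21]
  [-∞, -∞, -∞, 0]
D(2):
  [0, -∞, -16, -20]
  [1, 0, -15, -19]
  [-1, -5, 0, -21]
  [-∞, -∞, -∞, 0]
D(3):
  [0, -21, -16, -20]
  [1, 0, -15, -19]
  [-1, -5, 0, -21]
  [-∞, -∞, -∞, 0]
D(4):
  [0, -21, -16, -20]
  [1, 0, -15, -19]
  [-1, -5, 0, -21]
  [-∞, -∞, -∞, 0]
Answer: T* = [[0, -21, -16, -20], [1, 0, -15, -19], [-1, -5, 0, -21], [-∞, -∞, -∞, 0]]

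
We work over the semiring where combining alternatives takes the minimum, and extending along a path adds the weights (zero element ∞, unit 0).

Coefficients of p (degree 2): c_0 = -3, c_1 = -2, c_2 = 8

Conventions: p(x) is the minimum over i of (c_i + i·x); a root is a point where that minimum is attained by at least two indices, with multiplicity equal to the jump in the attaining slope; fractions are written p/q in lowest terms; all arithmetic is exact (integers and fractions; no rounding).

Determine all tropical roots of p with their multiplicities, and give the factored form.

hull edge (i=0, c=-3) to (i=1, c=-2): slope 1, span 1
hull edge (i=1, c=-2) to (i=2, c=8): slope 10, span 1
Factored form: p(x) = 8 ⊗ (x ⊕ (-10)) ⊗ (x ⊕ (-1))
Answer: roots = -10 (mult 1), -1 (mult 1)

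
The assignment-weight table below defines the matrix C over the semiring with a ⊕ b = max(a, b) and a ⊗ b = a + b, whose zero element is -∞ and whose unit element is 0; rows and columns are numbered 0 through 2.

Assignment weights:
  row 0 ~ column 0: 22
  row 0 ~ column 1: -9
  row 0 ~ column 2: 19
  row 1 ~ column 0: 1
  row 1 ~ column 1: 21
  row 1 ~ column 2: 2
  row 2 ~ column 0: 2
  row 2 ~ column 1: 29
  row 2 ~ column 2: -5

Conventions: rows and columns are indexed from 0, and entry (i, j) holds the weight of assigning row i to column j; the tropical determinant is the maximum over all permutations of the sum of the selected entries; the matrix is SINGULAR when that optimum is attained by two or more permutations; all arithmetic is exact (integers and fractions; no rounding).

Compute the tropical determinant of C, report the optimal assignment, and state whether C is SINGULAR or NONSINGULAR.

σ = (0, 1, 2): 22 + 21 + (-5) = 38
σ = (0, 2, 1): 22 + 2 + 29 = 53
σ = (1, 0, 2): (-9) + 1 + (-5) = -13
σ = (1, 2, 0): (-9) + 2 + 2 = -5
σ = (2, 0, 1): 19 + 1 + 29 = 49
σ = (2, 1, 0): 19 + 21 + 2 = 42
Optimal value attained by: σ = (0, 2, 1).
Answer: det⊕(C) = 53; verdict: NONSINGULAR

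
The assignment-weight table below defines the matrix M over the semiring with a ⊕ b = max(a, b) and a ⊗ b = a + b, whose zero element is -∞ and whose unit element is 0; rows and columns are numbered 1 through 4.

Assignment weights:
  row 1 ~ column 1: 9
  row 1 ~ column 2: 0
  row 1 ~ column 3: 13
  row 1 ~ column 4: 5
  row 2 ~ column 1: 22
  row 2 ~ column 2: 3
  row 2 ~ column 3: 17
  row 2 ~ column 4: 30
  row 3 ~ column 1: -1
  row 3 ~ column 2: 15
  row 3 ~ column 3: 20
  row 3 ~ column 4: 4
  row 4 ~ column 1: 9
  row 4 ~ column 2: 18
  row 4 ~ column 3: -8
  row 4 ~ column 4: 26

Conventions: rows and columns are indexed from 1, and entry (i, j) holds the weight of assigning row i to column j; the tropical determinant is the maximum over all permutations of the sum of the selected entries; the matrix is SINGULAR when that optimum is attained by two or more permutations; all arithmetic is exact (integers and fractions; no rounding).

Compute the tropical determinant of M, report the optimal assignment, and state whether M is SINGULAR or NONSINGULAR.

σ = (1, 2, 3, 4): 9 + 3 + 20 + 26 = 58
σ = (1, 2, 4, 3): 9 + 3 + 4 + (-8) = 8
σ = (1, 3, 2, 4): 9 + 17 + 15 + 26 = 67
σ = (1, 3, 4, 2): 9 + 17 + 4 + 18 = 48
σ = (1, 4, 2, 3): 9 + 30 + 15 + (-8) = 46
σ = (1, 4, 3, 2): 9 + 30 + 20 + 18 = 77
σ = (2, 1, 3, 4): 0 + 22 + 20 + 26 = 68
σ = (2, 1, 4, 3): 0 + 22 + 4 + (-8) = 18
σ = (2, 3, 1, 4): 0 + 17 + (-1) + 26 = 42
σ = (2, 3, 4, 1): 0 + 17 + 4 + 9 = 30
σ = (2, 4, 1, 3): 0 + 30 + (-1) + (-8) = 21
σ = (2, 4, 3, 1): 0 + 30 + 20 + 9 = 59
σ = (3, 1, 2, 4): 13 + 22 + 15 + 26 = 76
σ = (3, 1, 4, 2): 13 + 22 + 4 + 18 = 57
σ = (3, 2, 1, 4): 13 + 3 + (-1) + 26 = 41
σ = (3, 2, 4, 1): 13 + 3 + 4 + 9 = 29
σ = (3, 4, 1, 2): 13 + 30 + (-1) + 18 = 60
σ = (3, 4, 2, 1): 13 + 30 + 15 + 9 = 67
σ = (4, 1, 2, 3): 5 + 22 + 15 + (-8) = 34
σ = (4, 1, 3, 2): 5 + 22 + 20 + 18 = 65
σ = (4, 2, 1, 3): 5 + 3 + (-1) + (-8) = -1
σ = (4, 2, 3, 1): 5 + 3 + 20 + 9 = 37
σ = (4, 3, 1, 2): 5 + 17 + (-1) + 18 = 39
σ = (4, 3, 2, 1): 5 + 17 + 15 + 9 = 46
Optimal value attained by: σ = (1, 4, 3, 2).
Answer: det⊕(M) = 77; verdict: NONSINGULAR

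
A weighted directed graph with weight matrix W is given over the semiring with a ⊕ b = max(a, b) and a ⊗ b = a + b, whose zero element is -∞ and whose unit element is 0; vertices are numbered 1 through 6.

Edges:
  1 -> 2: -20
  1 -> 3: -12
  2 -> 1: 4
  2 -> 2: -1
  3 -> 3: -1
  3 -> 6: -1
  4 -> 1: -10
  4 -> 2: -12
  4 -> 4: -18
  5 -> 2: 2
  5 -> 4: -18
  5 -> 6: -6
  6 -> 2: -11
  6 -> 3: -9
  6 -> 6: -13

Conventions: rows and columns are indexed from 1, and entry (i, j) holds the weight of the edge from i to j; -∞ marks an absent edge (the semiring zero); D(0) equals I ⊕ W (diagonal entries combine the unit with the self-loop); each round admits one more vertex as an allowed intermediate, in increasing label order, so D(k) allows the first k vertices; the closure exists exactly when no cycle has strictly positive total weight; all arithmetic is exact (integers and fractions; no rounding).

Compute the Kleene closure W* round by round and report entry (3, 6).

D(0):
  [0, -20, -12, -∞, -∞, -∞]
  [4, 0, -∞, -∞, -∞, -∞]
  [-∞, -∞, 0, -∞, -∞, -1]
  [-10, -12, -∞, 0, -∞, -∞]
  [-∞, 2, -∞, -18, 0, -6]
  [-∞, -11, -9, -∞, -∞, 0]
D(1):
  [0, -20, -12, -∞, -∞, -∞]
  [4, 0, -8, -∞, -∞, -∞]
  [-∞, -∞, 0, -∞, -∞, -1]
  [-10, -12, -22, 0, -∞, -∞]
  [-∞, 2, -∞, -18, 0, -6]
  [-∞, -11, -9, -∞, -∞, 0]
D(2):
  [0, -20, -12, -∞, -∞, -∞]
  [4, 0, -8, -∞, -∞, -∞]
  [-∞, -∞, 0, -∞, -∞, -1]
  [-8, -12, -20, 0, -∞, -∞]
  [6, 2, -6, -18, 0, -6]
  [-7, -11, -9, -∞, -∞, 0]
D(3):
  [0, -20, -12, -∞, -∞, -13]
  [4, 0, -8, -∞, -∞, -9]
  [-∞, -∞, 0, -∞, -∞, -1]
  [-8, -12, -20, 0, -∞, -21]
  [6, 2, -6, -18, 0, -6]
  [-7, -11, -9, -∞, -∞, 0]
D(4):
  [0, -20, -12, -∞, -∞, -13]
  [4, 0, -8, -∞, -∞, -9]
  [-∞, -∞, 0, -∞, -∞, -1]
  [-8, -12, -20, 0, -∞, -21]
  [6, 2, -6, -18, 0, -6]
  [-7, -11, -9, -∞, -∞, 0]
D(5):
  [0, -20, -12, -∞, -∞, -13]
  [4, 0, -8, -∞, -∞, -9]
  [-∞, -∞, 0, -∞, -∞, -1]
  [-8, -12, -20, 0, -∞, -21]
  [6, 2, -6, -18, 0, -6]
  [-7, -11, -9, -∞, -∞, 0]
D(6):
  [0, -20, -12, -∞, -∞, -13]
  [4, 0, -8, -∞, -∞, -9]
  [-8, -12, 0, -∞, -∞, -1]
  [-8, -12, -20, 0, -∞, -21]
  [6, 2, -6, -18, 0, -6]
  [-7, -11, -9, -∞, -∞, 0]
Answer: W*[3][6] = -1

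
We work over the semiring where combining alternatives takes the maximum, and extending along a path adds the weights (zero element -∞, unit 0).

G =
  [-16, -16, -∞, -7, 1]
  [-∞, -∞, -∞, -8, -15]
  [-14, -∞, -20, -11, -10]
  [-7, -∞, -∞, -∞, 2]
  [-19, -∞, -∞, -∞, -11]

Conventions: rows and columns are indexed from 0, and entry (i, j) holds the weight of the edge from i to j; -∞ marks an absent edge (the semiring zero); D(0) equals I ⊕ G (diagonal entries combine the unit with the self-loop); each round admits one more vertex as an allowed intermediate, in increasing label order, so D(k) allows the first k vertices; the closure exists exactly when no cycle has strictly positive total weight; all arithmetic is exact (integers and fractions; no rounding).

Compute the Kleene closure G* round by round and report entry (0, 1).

D(0):
  [0, -16, -∞, -7, 1]
  [-∞, 0, -∞, -8, -15]
  [-14, -∞, 0, -11, -10]
  [-7, -∞, -∞, 0, 2]
  [-19, -∞, -∞, -∞, 0]
D(1):
  [0, -16, -∞, -7, 1]
  [-∞, 0, -∞, -8, -15]
  [-14, -30, 0, -11, -10]
  [-7, -23, -∞, 0, 2]
  [-19, -35, -∞, -26, 0]
D(2):
  [0, -16, -∞, -7, 1]
  [-∞, 0, -∞, -8, -15]
  [-14, -30, 0, -11, -10]
  [-7, -23, -∞, 0, 2]
  [-19, -35, -∞, -26, 0]
D(3):
  [0, -16, -∞, -7, 1]
  [-∞, 0, -∞, -8, -15]
  [-14, -30, 0, -11, -10]
  [-7, -23, -∞, 0, 2]
  [-19, -35, -∞, -26, 0]
D(4):
  [0, -16, -∞, -7, 1]
  [-15, 0, -∞, -8, -6]
  [-14, -30, 0, -11, -9]
  [-7, -23, -∞, 0, 2]
  [-19, -35, -∞, -26, 0]
D(5):
  [0, -16, -∞, -7, 1]
  [-15, 0, -∞, -8, -6]
  [-14, -30, 0, -11, -9]
  [-7, -23, -∞, 0, 2]
  [-19, -35, -∞, -26, 0]
Answer: G*[0][1] = -16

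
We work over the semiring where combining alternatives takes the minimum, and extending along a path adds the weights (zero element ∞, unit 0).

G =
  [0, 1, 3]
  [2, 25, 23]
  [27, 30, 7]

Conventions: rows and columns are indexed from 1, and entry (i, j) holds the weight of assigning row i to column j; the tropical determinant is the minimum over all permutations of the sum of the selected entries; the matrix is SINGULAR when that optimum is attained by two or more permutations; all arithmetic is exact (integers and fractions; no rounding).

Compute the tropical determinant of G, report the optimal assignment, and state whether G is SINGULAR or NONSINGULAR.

σ = (1, 2, 3): 0 + 25 + 7 = 32
σ = (1, 3, 2): 0 + 23 + 30 = 53
σ = (2, 1, 3): 1 + 2 + 7 = 10
σ = (2, 3, 1): 1 + 23 + 27 = 51
σ = (3, 1, 2): 3 + 2 + 30 = 35
σ = (3, 2, 1): 3 + 25 + 27 = 55
Optimal value attained by: σ = (2, 1, 3).
Answer: det⊕(G) = 10; verdict: NONSINGULAR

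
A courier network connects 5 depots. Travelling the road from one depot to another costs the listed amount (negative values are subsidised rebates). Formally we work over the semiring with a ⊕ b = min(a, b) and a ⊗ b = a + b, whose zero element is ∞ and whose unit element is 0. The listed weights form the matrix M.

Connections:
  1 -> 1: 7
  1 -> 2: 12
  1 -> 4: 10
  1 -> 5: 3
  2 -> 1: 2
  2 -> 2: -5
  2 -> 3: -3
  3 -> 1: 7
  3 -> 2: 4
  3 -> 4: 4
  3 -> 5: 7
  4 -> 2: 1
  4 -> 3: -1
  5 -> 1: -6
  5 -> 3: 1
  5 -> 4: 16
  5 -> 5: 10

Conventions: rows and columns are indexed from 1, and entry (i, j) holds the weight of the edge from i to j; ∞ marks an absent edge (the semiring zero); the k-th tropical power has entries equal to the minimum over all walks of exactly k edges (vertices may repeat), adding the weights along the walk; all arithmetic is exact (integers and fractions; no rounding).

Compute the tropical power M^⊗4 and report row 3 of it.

M^⊗2:
  [-3, 7, 4, 17, 10]
  [-3, -10, -8, 1, 4]
  [1, -1, 1, 17, 10]
  [3, -4, -2, 3, 6]
  [1, 5, 11, 4, -3]
M^⊗3:
  [4, 2, 4, 7, 0]
  [-8, -15, -13, -4, -1]
  [1, -6, -4, 5, 4]
  [-2, -9, -7, 2, 5]
  [-9, 0, -2, 11, 4]
M^⊗4:
  [-6, -3, -1, 8, 7]
  [-13, -20, -18, -9, -6]
  [-4, -11, -9, 0, 3]
  [-7, -14, -12, -3, 0]
  [-2, -5, -3, 1, -6]
Answer: row 3 of M^⊗4 = [-4, -11, -9, 0, 3]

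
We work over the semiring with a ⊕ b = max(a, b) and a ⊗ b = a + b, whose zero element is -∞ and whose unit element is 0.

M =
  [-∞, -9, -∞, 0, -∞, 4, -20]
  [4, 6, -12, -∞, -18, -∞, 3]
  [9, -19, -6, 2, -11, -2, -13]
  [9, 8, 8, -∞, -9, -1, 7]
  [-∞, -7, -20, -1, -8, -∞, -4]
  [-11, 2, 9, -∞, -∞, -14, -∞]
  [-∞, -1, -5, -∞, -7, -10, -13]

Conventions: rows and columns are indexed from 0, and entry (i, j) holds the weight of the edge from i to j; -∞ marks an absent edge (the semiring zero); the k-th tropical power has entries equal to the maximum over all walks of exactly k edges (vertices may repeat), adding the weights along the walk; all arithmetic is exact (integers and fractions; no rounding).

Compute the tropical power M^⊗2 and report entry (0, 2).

M^⊗2:
  [9, 8, 13, -∞, -9, -1, 7]
  [10, 12, -2, 4, -4, 8, 9]
  [11, 10, 10, 9, -7, 13, 9]
  [17, 14, 8, 10, 0, 13, 11]
  [8, 7, 7, -9, -10, -2, 6]
  [18, 8, 3, 11, -2, 7, 5]
  [4, 5, -1, -3, -15, -7, 2]
Key observation: the optimum is the walk 0->5->2, with weight 4 + 9 = 13.
Optimal value attained by: walk 0->5->2.
Answer: (M^⊗2)[0][2] = 13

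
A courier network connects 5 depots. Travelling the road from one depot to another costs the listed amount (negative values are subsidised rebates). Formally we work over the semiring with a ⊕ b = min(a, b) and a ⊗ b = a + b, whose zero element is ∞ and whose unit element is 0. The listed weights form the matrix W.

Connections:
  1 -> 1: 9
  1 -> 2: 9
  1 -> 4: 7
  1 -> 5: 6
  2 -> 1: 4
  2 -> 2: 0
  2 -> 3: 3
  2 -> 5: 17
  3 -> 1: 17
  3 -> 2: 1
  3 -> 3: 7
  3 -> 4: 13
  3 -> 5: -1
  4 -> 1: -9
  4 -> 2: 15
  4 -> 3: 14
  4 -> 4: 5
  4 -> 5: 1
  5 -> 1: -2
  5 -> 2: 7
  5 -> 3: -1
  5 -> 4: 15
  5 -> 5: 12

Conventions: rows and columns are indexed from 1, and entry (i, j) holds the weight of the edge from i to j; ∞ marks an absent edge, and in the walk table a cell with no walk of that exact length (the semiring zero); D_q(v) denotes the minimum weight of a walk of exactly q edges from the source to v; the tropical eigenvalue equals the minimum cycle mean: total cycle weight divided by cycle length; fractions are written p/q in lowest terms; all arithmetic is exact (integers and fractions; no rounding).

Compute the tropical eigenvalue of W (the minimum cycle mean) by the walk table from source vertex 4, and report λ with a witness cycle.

q=0: [∞, ∞, ∞, 0, ∞]
q=1: [-9, 15, 14, 5, 1]
q=2: [-4, 0, 0, -2, -3]
q=3: [-11, 0, -4, 3, -1]
q=4: [-6, -3, -2, -4, -5]
q=5: [-13, -3, -6, 1, -3]
Optimal cycle mean attained by: cycle 1->4->1, total 7 + (-9), length 2.
Answer: λ = -1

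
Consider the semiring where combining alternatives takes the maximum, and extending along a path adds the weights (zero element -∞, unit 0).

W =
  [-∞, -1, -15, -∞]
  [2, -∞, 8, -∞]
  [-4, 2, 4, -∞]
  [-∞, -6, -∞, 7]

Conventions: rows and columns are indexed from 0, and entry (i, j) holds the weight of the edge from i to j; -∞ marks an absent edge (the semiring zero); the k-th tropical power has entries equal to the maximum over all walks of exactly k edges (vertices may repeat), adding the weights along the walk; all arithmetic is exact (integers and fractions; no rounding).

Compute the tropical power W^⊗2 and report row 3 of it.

W^⊗2:
  [1, -13, 7, -∞]
  [4, 10, 12, -∞]
  [4, 6, 10, -∞]
  [-4, 1, 2, 14]
Answer: row 3 of W^⊗2 = [-4, 1, 2, 14]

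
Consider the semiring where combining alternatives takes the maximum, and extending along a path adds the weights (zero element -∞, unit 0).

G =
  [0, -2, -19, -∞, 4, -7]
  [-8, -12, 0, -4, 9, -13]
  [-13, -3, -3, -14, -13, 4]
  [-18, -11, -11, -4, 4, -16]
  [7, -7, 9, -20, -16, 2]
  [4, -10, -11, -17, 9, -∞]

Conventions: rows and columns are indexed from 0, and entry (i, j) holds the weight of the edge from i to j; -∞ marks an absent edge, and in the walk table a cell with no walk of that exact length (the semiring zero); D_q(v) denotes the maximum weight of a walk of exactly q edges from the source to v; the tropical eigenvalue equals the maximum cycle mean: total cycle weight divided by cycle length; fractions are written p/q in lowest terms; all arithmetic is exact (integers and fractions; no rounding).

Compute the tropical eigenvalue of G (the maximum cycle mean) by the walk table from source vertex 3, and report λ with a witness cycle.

q=0: [-∞, -∞, -∞, 0, -∞, -∞]
q=1: [-18, -11, -11, -4, 4, -16]
q=2: [11, -3, 13, -8, 0, 6]
q=3: [11, 10, 10, -1, 15, 17]
q=4: [22, 9, 24, 6, 26, 17]
q=5: [33, 21, 35, 10, 26, 28]
q=6: [33, 32, 35, 21, 37, 39]
Optimal cycle mean attained by: cycle 2->5->4->2, total 4 + 9 + 9, length 3.
Answer: λ = 22/3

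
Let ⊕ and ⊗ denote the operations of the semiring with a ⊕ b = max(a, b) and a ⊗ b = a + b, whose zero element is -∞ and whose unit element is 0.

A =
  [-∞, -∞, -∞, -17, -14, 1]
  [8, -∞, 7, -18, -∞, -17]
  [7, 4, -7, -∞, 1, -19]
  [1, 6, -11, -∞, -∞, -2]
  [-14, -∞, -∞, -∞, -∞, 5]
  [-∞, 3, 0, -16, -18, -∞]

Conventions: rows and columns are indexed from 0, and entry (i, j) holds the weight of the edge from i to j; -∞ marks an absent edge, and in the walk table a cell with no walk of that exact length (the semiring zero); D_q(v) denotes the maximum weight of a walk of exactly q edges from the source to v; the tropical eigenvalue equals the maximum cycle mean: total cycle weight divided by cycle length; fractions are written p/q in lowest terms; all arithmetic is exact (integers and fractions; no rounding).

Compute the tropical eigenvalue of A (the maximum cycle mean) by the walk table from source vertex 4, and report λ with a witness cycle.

q=0: [-∞, -∞, -∞, -∞, 0, -∞]
q=1: [-14, -∞, -∞, -∞, -∞, 5]
q=2: [-∞, 8, 5, -11, -13, -13]
q=3: [16, 9, 15, -10, 6, -8]
q=4: [22, 19, 16, -1, 16, 17]
q=5: [27, 20, 26, 5, 17, 23]
q=6: [33, 30, 27, 10, 27, 28]
Optimal cycle mean attained by: cycle 1->2->1, total 7 + 4, length 2.
Answer: λ = 11/2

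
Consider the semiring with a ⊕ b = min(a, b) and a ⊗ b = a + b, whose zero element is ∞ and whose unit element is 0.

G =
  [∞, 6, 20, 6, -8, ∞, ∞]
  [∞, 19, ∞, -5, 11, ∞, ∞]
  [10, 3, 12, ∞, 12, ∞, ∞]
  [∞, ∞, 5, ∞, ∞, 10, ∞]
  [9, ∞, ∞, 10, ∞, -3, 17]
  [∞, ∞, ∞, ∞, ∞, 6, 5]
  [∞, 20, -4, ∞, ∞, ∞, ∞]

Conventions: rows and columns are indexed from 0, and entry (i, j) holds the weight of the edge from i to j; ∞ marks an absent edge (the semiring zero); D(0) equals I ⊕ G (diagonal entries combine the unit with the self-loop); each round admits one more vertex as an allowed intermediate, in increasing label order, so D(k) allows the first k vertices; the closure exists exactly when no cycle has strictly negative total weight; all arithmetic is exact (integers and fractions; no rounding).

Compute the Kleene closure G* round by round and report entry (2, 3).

D(0):
  [0, 6, 20, 6, -8, ∞, ∞]
  [∞, 0, ∞, -5, 11, ∞, ∞]
  [10, 3, 0, ∞, 12, ∞, ∞]
  [∞, ∞, 5, 0, ∞, 10, ∞]
  [9, ∞, ∞, 10, 0, -3, 17]
  [∞, ∞, ∞, ∞, ∞, 0, 5]
  [∞, 20, -4, ∞, ∞, ∞, 0]
D(1):
  [0, 6, 20, 6, -8, ∞, ∞]
  [∞, 0, ∞, -5, 11, ∞, ∞]
  [10, 3, 0, 16, 2, ∞, ∞]
  [∞, ∞, 5, 0, ∞, 10, ∞]
  [9, 15, 29, 10, 0, -3, 17]
  [∞, ∞, ∞, ∞, ∞, 0, 5]
  [∞, 20, -4, ∞, ∞, ∞, 0]
D(2):
  [0, 6, 20, 1, -8, ∞, ∞]
  [∞, 0, ∞, -5, 11, ∞, ∞]
  [10, 3, 0, -2, 2, ∞, ∞]
  [∞, ∞, 5, 0, ∞, 10, ∞]
  [9, 15, 29, 10, 0, -3, 17]
  [∞, ∞, ∞, ∞, ∞, 0, 5]
  [∞, 20, -4, 15, 31, ∞, 0]
D(3):
  [0, 6, 20, 1, -8, ∞, ∞]
  [∞, 0, ∞, -5, 11, ∞, ∞]
  [10, 3, 0, -2, 2, ∞, ∞]
  [15, 8, 5, 0, 7, 10, ∞]
  [9, 15, 29, 10, 0, -3, 17]
  [∞, ∞, ∞, ∞, ∞, 0, 5]
  [6, -1, -4, -6, -2, ∞, 0]
D(4):
  [0, 6, 6, 1, -8, 11, ∞]
  [10, 0, 0, -5, 2, 5, ∞]
  [10, 3, 0, -2, 2, 8, ∞]
  [15, 8, 5, 0, 7, 10, ∞]
  [9, 15, 15, 10, 0, -3, 17]
  [∞, ∞, ∞, ∞, ∞, 0, 5]
  [6, -1, -4, -6, -2, 4, 0]
D(5):
  [0, 6, 6, 1, -8, -11, 9]
  [10, 0, 0, -5, 2, -1, 19]
  [10, 3, 0, -2, 2, -1, 19]
  [15, 8, 5, 0, 7, 4, 24]
  [9, 15, 15, 10, 0, -3, 17]
  [∞, ∞, ∞, ∞, ∞, 0, 5]
  [6, -1, -4, -6, -2, -5, 0]
D(6):
  [0, 6, 6, 1, -8, -11, -6]
  [10, 0, 0, -5, 2, -1, 4]
  [10, 3, 0, -2, 2, -1, 4]
  [15, 8, 5, 0, 7, 4, 9]
  [9, 15, 15, 10, 0, -3, 2]
  [∞, ∞, ∞, ∞, ∞, 0, 5]
  [6, -1, -4, -6, -2, -5, 0]
D(7):
  [0, -7, -10, -12, -8, -11, -6]
  [10, 0, 0, -5, 2, -1, 4]
  [10, 3, 0, -2, 2, -1, 4]
  [15, 8, 5, 0, 7, 4, 9]
  [8, 1, -2, -4, 0, -3, 2]
  [11, 4, 1, -1, 3, 0, 5]
  [6, -1, -4, -6, -2, -5, 0]
Answer: G*[2][3] = -2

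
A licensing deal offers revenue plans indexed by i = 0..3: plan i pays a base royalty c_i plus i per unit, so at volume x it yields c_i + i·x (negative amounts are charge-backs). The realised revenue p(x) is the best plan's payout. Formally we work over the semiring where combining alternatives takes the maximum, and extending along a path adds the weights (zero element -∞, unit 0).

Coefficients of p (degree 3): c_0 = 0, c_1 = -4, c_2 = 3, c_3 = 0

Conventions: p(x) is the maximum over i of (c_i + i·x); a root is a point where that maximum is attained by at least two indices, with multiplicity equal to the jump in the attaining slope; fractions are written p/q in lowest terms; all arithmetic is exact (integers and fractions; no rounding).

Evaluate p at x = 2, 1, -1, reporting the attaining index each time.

p(2) = max(0+0·2=0, -4+1·2=-2, 3+2·2=7, 0+3·2=6) = 7 (attained by i=2)
p(1) = max(0+0·1=0, -4+1·1=-3, 3+2·1=5, 0+3·1=3) = 5 (attained by i=2)
p(-1) = max(0+0·(-1)=0, -4+1·(-1)=-5, 3+2·(-1)=1, 0+3·(-1)=-3) = 1 (attained by i=2)
Answer: p(2) = 7; p(1) = 5; p(-1) = 1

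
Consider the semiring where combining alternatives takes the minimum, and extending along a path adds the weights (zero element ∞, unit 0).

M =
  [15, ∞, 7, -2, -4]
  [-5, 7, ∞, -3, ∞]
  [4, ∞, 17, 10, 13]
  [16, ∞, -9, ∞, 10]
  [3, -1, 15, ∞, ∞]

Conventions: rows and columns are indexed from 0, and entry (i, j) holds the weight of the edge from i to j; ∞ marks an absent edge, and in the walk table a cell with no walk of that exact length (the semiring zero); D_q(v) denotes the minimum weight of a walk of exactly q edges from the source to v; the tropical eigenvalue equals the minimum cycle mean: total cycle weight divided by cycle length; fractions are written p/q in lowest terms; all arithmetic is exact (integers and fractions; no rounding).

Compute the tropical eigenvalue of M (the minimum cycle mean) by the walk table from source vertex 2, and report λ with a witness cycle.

q=0: [∞, ∞, 0, ∞, ∞]
q=1: [4, ∞, 17, 10, 13]
q=2: [16, 12, 1, 2, 0]
q=3: [3, -1, -7, 9, 12]
q=4: [-6, 6, 0, -4, -1]
q=5: [1, -2, -13, -8, -10]
Optimal cycle mean attained by: cycle 0->4->1->0, total (-4) + (-1) + (-5), length 3.
Answer: λ = -10/3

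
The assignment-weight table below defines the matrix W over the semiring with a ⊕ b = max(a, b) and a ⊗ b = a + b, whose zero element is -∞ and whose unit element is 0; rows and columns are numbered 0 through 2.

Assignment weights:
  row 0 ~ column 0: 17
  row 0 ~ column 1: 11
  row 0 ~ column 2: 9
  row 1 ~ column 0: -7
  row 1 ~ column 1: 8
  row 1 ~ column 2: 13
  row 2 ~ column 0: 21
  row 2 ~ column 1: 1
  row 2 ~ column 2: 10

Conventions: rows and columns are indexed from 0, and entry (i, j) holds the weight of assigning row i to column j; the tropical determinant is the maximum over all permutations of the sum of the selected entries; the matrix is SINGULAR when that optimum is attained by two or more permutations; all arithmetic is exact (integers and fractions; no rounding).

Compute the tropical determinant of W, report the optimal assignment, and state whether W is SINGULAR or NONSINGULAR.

σ = (0, 1, 2): 17 + 8 + 10 = 35
σ = (0, 2, 1): 17 + 13 + 1 = 31
σ = (1, 0, 2): 11 + (-7) + 10 = 14
σ = (1, 2, 0): 11 + 13 + 21 = 45
σ = (2, 0, 1): 9 + (-7) + 1 = 3
σ = (2, 1, 0): 9 + 8 + 21 = 38
Optimal value attained by: σ = (1, 2, 0).
Answer: det⊕(W) = 45; verdict: NONSINGULAR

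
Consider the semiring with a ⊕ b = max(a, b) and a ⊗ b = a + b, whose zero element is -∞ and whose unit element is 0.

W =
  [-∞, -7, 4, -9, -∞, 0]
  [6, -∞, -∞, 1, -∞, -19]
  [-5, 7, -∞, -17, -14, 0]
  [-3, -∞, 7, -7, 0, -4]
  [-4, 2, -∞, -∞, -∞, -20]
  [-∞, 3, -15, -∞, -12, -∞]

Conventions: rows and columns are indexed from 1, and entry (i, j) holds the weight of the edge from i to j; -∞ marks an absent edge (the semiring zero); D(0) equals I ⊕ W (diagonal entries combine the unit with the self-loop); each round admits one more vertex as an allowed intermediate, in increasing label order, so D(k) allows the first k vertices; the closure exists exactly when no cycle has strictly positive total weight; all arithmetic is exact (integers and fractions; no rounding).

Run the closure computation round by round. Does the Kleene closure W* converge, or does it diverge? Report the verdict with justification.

D(0):
  [0, -7, 4, -9, -∞, 0]
  [6, 0, -∞, 1, -∞, -19]
  [-5, 7, 0, -17, -14, 0]
  [-3, -∞, 7, 0, 0, -4]
  [-4, 2, -∞, -∞, 0, -20]
  [-∞, 3, -15, -∞, -12, 0]
D(1):
  [0, -7, 4, -9, -∞, 0]
  [6, 0, 10, 1, -∞, 6]
  [-5, 7, 0, -14, -14, 0]
  [-3, -10, 7, 0, 0, -3]
  [-4, 2, 0, -13, 0, -4]
  [-∞, 3, -15, -∞, -12, 0]
Detection: at round 2, diagonal entry (3, 3) turns strictly positive.
Key observation: the cycle 3->2->1->3 has total weight 7 + 6 + 4, which is strictly positive.
Answer: DIVERGES — positive cycle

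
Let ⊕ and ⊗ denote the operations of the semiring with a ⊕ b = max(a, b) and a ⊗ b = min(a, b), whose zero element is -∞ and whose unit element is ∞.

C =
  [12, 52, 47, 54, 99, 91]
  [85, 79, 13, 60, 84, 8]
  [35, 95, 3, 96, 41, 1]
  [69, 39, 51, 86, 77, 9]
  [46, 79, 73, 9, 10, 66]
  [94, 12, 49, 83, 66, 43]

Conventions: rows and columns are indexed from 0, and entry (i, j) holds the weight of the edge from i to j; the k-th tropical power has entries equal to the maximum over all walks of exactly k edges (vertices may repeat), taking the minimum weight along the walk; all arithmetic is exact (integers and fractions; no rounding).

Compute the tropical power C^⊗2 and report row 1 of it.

C^⊗2:
  [91, 79, 73, 83, 66, 66]
  [79, 79, 73, 60, 85, 85]
  [85, 79, 51, 86, 84, 41]
  [69, 77, 73, 86, 77, 69]
  [79, 79, 49, 73, 79, 46]
  [69, 66, 66, 83, 94, 91]
Answer: row 1 of C^⊗2 = [79, 79, 73, 60, 85, 85]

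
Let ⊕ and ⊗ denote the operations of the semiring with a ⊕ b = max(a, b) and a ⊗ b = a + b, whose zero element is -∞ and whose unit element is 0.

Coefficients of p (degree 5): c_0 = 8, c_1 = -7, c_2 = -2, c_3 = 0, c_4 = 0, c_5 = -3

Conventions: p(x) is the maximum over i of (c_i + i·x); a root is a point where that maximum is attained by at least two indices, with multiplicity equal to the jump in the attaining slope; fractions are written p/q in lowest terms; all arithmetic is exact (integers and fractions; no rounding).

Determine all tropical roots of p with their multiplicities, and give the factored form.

hull edge (i=0, c=8) to (i=4, c=0): slope -2, span 4
hull edge (i=4, c=0) to (i=5, c=-3): slope -3, span 1
Factored form: p(x) = -3 ⊗ (x ⊕ 2) ⊗ (x ⊕ 2) ⊗ (x ⊕ 2) ⊗ (x ⊕ 2) ⊗ (x ⊕ 3)
Answer: roots = 2 (mult 4), 3 (mult 1)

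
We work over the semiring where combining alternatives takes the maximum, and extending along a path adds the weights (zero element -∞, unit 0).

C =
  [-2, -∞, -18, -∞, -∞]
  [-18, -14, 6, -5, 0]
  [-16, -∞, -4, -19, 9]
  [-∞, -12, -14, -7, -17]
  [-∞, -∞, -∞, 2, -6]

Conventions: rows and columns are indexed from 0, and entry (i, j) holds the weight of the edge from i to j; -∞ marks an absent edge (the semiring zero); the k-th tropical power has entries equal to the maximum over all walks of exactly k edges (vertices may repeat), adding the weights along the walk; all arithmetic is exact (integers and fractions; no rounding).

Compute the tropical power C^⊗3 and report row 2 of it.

C^⊗2:
  [-4, -∞, -20, -37, -9]
  [-10, -17, 2, 2, 15]
  [-18, -31, -8, 11, 5]
  [-30, -19, -6, -14, -5]
  [-∞, -10, -12, -4, -12]
C^⊗3:
  [-6, -49, -22, -7, -11]
  [-12, -10, -2, 17, 11]
  [-20, -1, -3, 7, 1]
  [-22, -26, -10, -3, 3]
  [-28, -16, -4, -10, -3]
Answer: row 2 of C^⊗3 = [-20, -1, -3, 7, 1]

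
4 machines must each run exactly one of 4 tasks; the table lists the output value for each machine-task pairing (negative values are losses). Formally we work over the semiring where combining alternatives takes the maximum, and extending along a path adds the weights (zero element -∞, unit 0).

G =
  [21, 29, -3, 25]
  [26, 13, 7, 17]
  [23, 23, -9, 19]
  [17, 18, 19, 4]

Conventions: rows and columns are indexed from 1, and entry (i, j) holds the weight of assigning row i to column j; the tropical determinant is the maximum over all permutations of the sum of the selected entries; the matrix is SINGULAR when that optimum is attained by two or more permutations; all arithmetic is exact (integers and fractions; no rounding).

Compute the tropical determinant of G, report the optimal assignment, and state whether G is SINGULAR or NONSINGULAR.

σ = (1, 2, 3, 4): 21 + 13 + (-9) + 4 = 29
σ = (1, 2, 4, 3): 21 + 13 + 19 + 19 = 72
σ = (1, 3, 2, 4): 21 + 7 + 23 + 4 = 55
σ = (1, 3, 4, 2): 21 + 7 + 19 + 18 = 65
σ = (1, 4, 2, 3): 21 + 17 + 23 + 19 = 80
σ = (1, 4, 3, 2): 21 + 17 + (-9) + 18 = 47
σ = (2, 1, 3, 4): 29 + 26 + (-9) + 4 = 50
σ = (2, 1, 4, 3): 29 + 26 + 19 + 19 = 93
σ = (2, 3, 1, 4): 29 + 7 + 23 + 4 = 63
σ = (2, 3, 4, 1): 29 + 7 + 19 + 17 = 72
σ = (2, 4, 1, 3): 29 + 17 + 23 + 19 = 88
σ = (2, 4, 3, 1): 29 + 17 + (-9) + 17 = 54
σ = (3, 1, 2, 4): (-3) + 26 + 23 + 4 = 50
σ = (3, 1, 4, 2): (-3) + 26 + 19 + 18 = 60
σ = (3, 2, 1, 4): (-3) + 13 + 23 + 4 = 37
σ = (3, 2, 4, 1): (-3) + 13 + 19 + 17 = 46
σ = (3, 4, 1, 2): (-3) + 17 + 23 + 18 = 55
σ = (3, 4, 2, 1): (-3) + 17 + 23 + 17 = 54
σ = (4, 1, 2, 3): 25 + 26 + 23 + 19 = 93
σ = (4, 1, 3, 2): 25 + 26 + (-9) + 18 = 60
σ = (4, 2, 1, 3): 25 + 13 + 23 + 19 = 80
σ = (4, 2, 3, 1): 25 + 13 + (-9) + 17 = 46
σ = (4, 3, 1, 2): 25 + 7 + 23 + 18 = 73
σ = (4, 3, 2, 1): 25 + 7 + 23 + 17 = 72
Optimal value attained by: σ = (2, 1, 4, 3).
Answer: det⊕(G) = 93; verdict: SINGULAR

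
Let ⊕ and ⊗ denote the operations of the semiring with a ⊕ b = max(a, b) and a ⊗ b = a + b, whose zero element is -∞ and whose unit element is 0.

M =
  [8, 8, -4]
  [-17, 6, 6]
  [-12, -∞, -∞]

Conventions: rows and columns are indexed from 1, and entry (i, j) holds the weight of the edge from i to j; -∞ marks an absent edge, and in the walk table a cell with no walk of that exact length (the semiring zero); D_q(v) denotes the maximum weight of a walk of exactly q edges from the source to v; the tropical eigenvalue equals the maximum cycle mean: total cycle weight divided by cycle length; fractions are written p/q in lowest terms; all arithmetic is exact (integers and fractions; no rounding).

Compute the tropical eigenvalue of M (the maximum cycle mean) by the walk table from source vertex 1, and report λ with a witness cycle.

q=0: [0, -∞, -∞]
q=1: [8, 8, -4]
q=2: [16, 16, 14]
q=3: [24, 24, 22]
Optimal cycle mean attained by: cycle 1->1, total 8, length 1.
Answer: λ = 8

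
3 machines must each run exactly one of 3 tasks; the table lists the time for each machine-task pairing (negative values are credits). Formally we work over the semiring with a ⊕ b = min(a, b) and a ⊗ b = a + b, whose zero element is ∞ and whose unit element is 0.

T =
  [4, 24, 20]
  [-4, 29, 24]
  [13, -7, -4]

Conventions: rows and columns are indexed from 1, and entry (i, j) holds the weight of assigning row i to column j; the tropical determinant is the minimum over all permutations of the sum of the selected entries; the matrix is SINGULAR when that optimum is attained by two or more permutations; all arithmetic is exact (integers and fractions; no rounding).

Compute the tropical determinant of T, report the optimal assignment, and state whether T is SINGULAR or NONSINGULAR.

σ = (1, 2, 3): 4 + 29 + (-4) = 29
σ = (1, 3, 2): 4 + 24 + (-7) = 21
σ = (2, 1, 3): 24 + (-4) + (-4) = 16
σ = (2, 3, 1): 24 + 24 + 13 = 61
σ = (3, 1, 2): 20 + (-4) + (-7) = 9
σ = (3, 2, 1): 20 + 29 + 13 = 62
Optimal value attained by: σ = (3, 1, 2).
Answer: det⊕(T) = 9; verdict: NONSINGULAR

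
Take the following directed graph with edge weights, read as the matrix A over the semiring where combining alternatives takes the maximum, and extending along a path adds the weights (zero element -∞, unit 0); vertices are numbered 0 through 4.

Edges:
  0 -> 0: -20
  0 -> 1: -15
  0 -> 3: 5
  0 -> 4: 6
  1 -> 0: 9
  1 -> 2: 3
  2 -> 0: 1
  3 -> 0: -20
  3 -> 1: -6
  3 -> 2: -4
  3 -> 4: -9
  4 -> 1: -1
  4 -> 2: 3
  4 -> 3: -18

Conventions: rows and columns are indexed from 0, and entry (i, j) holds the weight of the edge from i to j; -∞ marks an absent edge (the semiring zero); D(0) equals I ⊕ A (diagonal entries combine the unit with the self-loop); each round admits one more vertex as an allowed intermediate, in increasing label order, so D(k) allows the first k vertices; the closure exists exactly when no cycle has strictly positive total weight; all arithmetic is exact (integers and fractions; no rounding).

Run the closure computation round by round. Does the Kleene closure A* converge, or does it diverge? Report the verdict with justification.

D(0):
  [0, -15, -∞, 5, 6]
  [9, 0, 3, -∞, -∞]
  [1, -∞, 0, -∞, -∞]
  [-20, -6, -4, 0, -9]
  [-∞, -1, 3, -18, 0]
D(1):
  [0, -15, -∞, 5, 6]
  [9, 0, 3, 14, 15]
  [1, -14, 0, 6, 7]
  [-20, -6, -4, 0, -9]
  [-∞, -1, 3, -18, 0]
Detection: at round 2, diagonal entry (3, 3) turns strictly positive.
Key observation: the cycle 3->1->0->3 has total weight (-6) + 9 + 5, which is strictly positive.
Answer: DIVERGES — positive cycle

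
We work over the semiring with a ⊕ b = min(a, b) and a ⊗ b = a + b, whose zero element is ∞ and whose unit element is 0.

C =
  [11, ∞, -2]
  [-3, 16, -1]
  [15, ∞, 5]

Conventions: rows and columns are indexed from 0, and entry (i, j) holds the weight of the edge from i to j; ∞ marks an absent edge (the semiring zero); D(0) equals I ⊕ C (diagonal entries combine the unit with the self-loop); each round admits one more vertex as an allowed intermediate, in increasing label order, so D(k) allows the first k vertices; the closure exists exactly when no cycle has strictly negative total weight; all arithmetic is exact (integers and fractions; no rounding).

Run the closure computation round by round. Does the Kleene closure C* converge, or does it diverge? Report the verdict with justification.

D(0):
  [0, ∞, -2]
  [-3, 0, -1]
  [15, ∞, 0]
D(1):
  [0, ∞, -2]
  [-3, 0, -5]
  [15, ∞, 0]
D(2):
  [0, ∞, -2]
  [-3, 0, -5]
  [15, ∞, 0]
D(3):
  [0, ∞, -2]
  [-3, 0, -5]
  [15, ∞, 0]
Key observation: every diagonal entry stays at the unit through all rounds, so no improving cycle exists.
Answer: CONVERGES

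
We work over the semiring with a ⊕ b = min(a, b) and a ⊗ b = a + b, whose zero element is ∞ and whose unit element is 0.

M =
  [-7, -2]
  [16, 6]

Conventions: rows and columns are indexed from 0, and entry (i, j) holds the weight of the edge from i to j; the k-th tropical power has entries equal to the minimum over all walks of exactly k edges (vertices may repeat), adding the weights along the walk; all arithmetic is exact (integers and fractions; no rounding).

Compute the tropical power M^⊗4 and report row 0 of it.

M^⊗2:
  [-14, -9]
  [9, 12]
M^⊗3:
  [-21, -16]
  [2, 7]
M^⊗4:
  [-28, -23]
  [-5, 0]
Answer: row 0 of M^⊗4 = [-28, -23]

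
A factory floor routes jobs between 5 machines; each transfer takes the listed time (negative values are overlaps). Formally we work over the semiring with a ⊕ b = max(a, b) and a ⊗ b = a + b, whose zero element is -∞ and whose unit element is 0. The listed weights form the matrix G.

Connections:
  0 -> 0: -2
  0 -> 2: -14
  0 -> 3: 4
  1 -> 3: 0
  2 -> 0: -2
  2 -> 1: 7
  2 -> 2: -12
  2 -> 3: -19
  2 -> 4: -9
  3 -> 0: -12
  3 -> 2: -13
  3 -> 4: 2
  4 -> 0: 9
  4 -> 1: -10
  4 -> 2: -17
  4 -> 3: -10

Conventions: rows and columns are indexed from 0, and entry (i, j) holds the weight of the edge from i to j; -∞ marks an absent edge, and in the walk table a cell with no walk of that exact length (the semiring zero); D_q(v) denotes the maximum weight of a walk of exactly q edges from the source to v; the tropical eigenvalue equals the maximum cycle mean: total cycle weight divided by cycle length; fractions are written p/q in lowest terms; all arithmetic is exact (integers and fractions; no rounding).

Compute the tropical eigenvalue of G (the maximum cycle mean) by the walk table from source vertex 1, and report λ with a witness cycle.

q=0: [-∞, 0, -∞, -∞, -∞]
q=1: [-∞, -∞, -∞, 0, -∞]
q=2: [-12, -∞, -13, -∞, 2]
q=3: [11, -6, -15, -8, -22]
q=4: [9, -8, -3, 15, -6]
q=5: [7, 4, 2, 13, 17]
Optimal cycle mean attained by: cycle 0->3->4->0, total 4 + 2 + 9, length 3.
Answer: λ = 5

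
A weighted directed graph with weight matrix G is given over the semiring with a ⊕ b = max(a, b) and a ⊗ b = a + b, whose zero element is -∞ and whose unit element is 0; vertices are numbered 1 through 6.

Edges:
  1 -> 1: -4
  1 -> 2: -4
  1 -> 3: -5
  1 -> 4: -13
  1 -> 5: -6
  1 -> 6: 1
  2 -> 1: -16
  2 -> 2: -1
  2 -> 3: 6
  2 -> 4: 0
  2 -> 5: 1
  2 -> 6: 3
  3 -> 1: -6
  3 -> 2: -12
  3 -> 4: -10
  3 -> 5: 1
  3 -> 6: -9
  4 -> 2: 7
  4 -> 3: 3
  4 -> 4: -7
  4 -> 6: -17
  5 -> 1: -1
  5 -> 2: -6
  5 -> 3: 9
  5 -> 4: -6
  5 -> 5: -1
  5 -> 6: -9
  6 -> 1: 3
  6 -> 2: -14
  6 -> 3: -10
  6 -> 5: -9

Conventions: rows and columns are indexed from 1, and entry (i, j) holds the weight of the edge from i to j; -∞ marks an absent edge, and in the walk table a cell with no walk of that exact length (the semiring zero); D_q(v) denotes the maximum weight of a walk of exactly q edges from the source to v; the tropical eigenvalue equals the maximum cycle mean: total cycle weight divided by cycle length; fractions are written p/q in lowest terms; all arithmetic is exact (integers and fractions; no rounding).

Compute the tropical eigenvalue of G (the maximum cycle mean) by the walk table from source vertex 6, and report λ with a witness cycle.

q=0: [-∞, -∞, -∞, -∞, -∞, 0]
q=1: [3, -14, -10, -∞, -9, -∞]
q=2: [-1, -1, 0, -10, -3, 4]
q=3: [7, -2, 6, -1, 1, 2]
q=4: [5, 6, 10, -2, 7, 8]
q=5: [11, 5, 16, 6, 11, 9]
q=6: [12, 13, 20, 6, 17, 12]
Optimal cycle mean attained by: cycle 3->5->3, total 1 + 9, length 2.
Answer: λ = 5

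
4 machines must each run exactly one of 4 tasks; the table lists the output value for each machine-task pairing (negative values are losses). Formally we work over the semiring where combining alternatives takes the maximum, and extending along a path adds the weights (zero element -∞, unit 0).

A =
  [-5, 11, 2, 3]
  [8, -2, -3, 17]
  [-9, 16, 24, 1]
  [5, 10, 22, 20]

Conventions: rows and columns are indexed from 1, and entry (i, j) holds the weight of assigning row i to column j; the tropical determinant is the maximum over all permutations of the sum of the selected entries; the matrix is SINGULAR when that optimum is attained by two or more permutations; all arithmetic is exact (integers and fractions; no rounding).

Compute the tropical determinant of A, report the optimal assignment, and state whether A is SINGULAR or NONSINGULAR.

σ = (1, 2, 3, 4): (-5) + (-2) + 24 + 20 = 37
σ = (1, 2, 4, 3): (-5) + (-2) + 1 + 22 = 16
σ = (1, 3, 2, 4): (-5) + (-3) + 16 + 20 = 28
σ = (1, 3, 4, 2): (-5) + (-3) + 1 + 10 = 3
σ = (1, 4, 2, 3): (-5) + 17 + 16 + 22 = 50
σ = (1, 4, 3, 2): (-5) + 17 + 24 + 10 = 46
σ = (2, 1, 3, 4): 11 + 8 + 24 + 20 = 63
σ = (2, 1, 4, 3): 11 + 8 + 1 + 22 = 42
σ = (2, 3, 1, 4): 11 + (-3) + (-9) + 20 = 19
σ = (2, 3, 4, 1): 11 + (-3) + 1 + 5 = 14
σ = (2, 4, 1, 3): 11 + 17 + (-9) + 22 = 41
σ = (2, 4, 3, 1): 11 + 17 + 24 + 5 = 57
σ = (3, 1, 2, 4): 2 + 8 + 16 + 20 = 46
σ = (3, 1, 4, 2): 2 + 8 + 1 + 10 = 21
σ = (3, 2, 1, 4): 2 + (-2) + (-9) + 20 = 11
σ = (3, 2, 4, 1): 2 + (-2) + 1 + 5 = 6
σ = (3, 4, 1, 2): 2 + 17 + (-9) + 10 = 20
σ = (3, 4, 2, 1): 2 + 17 + 16 + 5 = 40
σ = (4, 1, 2, 3): 3 + 8 + 16 + 22 = 49
σ = (4, 1, 3, 2): 3 + 8 + 24 + 10 = 45
σ = (4, 2, 1, 3): 3 + (-2) + (-9) + 22 = 14
σ = (4, 2, 3, 1): 3 + (-2) + 24 + 5 = 30
σ = (4, 3, 1, 2): 3 + (-3) + (-9) + 10 = 1
σ = (4, 3, 2, 1): 3 + (-3) + 16 + 5 = 21
Optimal value attained by: σ = (2, 1, 3, 4).
Answer: det⊕(A) = 63; verdict: NONSINGULAR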